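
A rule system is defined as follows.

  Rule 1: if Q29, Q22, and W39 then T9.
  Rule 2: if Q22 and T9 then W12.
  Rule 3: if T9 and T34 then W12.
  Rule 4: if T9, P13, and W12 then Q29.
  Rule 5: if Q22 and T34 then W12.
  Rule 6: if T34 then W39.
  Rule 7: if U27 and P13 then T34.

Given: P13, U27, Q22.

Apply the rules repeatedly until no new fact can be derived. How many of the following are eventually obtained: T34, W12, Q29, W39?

U27 and P13 hold, so T34 follows (Rule 7).
From Q22 and T34, Rule 5 gives W12.
T34 holds, so W39 follows (Rule 6).
T34: reached.
W12: reached.
Q29 would need T9, P13, and W12 (Rule 4), but T9 is never established.
W39: reached.
Reached: T34, W12, and W39 — 3 of the 4.

3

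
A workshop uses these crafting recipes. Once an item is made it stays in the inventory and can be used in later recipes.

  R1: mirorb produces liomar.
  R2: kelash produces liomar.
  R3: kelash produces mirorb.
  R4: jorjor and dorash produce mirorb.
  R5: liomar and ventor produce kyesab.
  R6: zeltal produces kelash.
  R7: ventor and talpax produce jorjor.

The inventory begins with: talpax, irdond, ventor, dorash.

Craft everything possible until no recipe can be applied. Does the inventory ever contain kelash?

No

kelash would need zeltal (R6), but zeltal is never obtained.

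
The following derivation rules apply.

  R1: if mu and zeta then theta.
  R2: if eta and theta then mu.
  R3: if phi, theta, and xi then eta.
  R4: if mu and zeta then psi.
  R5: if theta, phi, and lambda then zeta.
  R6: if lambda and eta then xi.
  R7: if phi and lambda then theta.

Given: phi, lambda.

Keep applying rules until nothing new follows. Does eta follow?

eta would need phi, theta, and xi (R3), but xi is never established.

No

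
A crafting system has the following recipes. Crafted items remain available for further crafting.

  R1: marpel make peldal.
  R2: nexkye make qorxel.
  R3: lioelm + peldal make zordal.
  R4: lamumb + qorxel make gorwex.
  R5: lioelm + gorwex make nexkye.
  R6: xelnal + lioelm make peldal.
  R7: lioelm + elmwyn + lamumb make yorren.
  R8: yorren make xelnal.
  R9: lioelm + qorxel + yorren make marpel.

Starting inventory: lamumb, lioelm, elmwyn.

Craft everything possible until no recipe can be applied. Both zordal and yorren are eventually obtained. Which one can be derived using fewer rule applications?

yorren

yorren: Using R7, lioelm, elmwyn, and lamumb make yorren. [1 rule application]
zordal: Using R7, lioelm, elmwyn, and lamumb make yorren. Using R8, yorren makes xelnal. Using R6, xelnal and lioelm make peldal. Using R3, lioelm and peldal make zordal. [4 rule applications]
yorren needs fewer.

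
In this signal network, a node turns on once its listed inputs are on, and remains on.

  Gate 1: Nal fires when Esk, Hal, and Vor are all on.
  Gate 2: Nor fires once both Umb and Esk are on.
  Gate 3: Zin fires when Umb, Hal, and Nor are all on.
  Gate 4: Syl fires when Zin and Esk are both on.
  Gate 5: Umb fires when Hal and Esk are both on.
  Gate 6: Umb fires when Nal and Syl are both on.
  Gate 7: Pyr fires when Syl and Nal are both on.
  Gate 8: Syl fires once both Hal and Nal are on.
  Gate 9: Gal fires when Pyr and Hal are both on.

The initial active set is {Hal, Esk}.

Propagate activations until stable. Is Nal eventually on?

No

Nal would need Esk, Hal, and Vor (Gate 1), but Vor never turns on.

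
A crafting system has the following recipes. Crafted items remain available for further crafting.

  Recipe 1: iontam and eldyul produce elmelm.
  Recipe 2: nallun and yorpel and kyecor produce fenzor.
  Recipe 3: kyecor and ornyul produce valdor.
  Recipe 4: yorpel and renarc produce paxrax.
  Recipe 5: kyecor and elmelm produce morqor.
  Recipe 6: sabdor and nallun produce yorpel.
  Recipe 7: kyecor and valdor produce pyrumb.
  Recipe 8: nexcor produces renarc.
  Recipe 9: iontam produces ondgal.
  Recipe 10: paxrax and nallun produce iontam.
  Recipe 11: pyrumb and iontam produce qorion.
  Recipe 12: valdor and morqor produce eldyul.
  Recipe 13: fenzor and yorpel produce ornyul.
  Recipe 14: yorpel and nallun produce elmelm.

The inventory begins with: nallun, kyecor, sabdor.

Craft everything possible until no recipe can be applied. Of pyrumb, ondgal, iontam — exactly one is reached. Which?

pyrumb

sabdor and nallun → yorpel (Recipe 6).
Using Recipe 2, nallun, yorpel, and kyecor make fenzor.
fenzor and yorpel → ornyul (Recipe 13).
kyecor and ornyul → valdor (Recipe 3).
kyecor and valdor → pyrumb (Recipe 7).
iontam would need paxrax and nallun (Recipe 10), but paxrax is never obtained. ondgal would need iontam (Recipe 9), but iontam is never obtained.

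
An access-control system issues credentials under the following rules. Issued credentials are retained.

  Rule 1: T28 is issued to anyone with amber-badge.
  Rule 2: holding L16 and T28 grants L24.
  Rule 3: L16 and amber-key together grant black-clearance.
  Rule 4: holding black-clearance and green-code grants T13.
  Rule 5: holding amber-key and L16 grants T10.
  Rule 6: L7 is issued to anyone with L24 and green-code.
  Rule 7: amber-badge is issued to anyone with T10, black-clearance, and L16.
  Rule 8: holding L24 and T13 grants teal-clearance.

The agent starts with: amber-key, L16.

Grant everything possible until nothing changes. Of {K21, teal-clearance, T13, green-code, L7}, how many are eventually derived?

0

No rule produces K21, and it is not given.
teal-clearance would need L24 and T13 (Rule 8), but T13 is never granted.
T13 would need black-clearance and green-code (Rule 4), but green-code is never granted.
No rule produces green-code, and it is not given.
L7 would need L24 and green-code (Rule 6), but green-code is never granted.
None of the 5 are reached.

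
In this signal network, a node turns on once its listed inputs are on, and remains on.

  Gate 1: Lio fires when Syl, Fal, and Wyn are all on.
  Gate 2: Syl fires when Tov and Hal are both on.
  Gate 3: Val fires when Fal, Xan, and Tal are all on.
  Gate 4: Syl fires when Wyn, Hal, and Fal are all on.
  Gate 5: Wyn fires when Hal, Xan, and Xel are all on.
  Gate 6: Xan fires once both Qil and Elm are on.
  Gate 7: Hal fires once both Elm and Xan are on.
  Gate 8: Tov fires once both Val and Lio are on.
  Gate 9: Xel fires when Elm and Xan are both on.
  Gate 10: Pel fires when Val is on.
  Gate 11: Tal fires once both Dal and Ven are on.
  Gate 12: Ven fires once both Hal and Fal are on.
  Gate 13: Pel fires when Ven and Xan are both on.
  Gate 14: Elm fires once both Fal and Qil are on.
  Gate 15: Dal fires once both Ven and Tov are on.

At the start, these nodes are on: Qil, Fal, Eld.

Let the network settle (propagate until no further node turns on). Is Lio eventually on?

Yes

Gate 14: Fal and Qil on → Elm on.
Qil and Elm are on, so Xan fires (Gate 6).
Gate 9: Elm and Xan on → Xel on.
Elm and Xan are on, so Hal fires (Gate 7).
Gate 5: Hal, Xan, and Xel on → Wyn on.
Gate 4: Wyn, Hal, and Fal on → Syl on.
Gate 1: Syl, Fal, and Wyn on → Lio on.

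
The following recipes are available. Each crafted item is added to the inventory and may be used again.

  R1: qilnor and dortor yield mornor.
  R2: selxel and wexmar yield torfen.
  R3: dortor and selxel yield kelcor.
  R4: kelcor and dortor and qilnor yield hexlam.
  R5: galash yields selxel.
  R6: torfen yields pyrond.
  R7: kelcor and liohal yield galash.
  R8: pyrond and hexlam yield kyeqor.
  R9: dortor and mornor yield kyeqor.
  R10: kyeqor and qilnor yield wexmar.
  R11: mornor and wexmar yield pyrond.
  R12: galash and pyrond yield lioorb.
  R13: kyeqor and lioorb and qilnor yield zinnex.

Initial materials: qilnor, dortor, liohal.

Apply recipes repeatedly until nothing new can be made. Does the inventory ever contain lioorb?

lioorb would need galash and pyrond (R12), but galash is never obtained.

No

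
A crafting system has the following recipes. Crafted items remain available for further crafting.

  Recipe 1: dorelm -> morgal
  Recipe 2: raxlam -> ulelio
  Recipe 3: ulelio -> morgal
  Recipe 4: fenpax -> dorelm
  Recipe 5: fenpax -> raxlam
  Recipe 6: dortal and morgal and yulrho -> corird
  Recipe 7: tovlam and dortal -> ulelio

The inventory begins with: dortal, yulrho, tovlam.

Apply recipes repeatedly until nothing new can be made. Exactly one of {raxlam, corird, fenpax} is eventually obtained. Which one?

corird

tovlam and dortal -> ulelio (Recipe 7).
ulelio -> morgal (Recipe 3).
Using Recipe 6, dortal, morgal, and yulrho make corird.
raxlam would need fenpax (Recipe 5), but fenpax is never obtained. No rule produces fenpax, and it is not given.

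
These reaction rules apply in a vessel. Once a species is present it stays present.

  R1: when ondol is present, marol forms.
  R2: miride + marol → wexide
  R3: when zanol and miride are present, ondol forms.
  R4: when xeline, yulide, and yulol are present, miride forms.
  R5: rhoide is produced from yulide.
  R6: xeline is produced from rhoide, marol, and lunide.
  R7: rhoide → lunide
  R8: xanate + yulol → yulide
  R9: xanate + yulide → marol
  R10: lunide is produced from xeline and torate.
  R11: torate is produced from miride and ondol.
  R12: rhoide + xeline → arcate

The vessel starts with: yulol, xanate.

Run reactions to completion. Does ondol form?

ondol would need zanol and miride (R3), but zanol never forms.

No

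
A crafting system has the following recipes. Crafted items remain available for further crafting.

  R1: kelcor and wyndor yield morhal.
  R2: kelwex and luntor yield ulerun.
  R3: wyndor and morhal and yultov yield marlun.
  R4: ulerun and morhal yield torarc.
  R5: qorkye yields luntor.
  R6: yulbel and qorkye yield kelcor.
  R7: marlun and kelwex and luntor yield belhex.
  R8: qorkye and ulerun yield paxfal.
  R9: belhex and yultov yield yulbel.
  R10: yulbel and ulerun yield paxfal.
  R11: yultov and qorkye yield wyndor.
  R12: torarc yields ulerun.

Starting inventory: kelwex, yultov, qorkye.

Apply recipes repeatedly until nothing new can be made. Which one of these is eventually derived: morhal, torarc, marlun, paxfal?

qorkye → luntor (R5).
kelwex and luntor → ulerun (R2).
Using R8, qorkye and ulerun make paxfal.
torarc would need ulerun and morhal (R4), but morhal is never obtained. morhal would need kelcor and wyndor (R1), but kelcor is never obtained. marlun would need wyndor, morhal, and yultov (R3), but morhal is never obtained.

paxfal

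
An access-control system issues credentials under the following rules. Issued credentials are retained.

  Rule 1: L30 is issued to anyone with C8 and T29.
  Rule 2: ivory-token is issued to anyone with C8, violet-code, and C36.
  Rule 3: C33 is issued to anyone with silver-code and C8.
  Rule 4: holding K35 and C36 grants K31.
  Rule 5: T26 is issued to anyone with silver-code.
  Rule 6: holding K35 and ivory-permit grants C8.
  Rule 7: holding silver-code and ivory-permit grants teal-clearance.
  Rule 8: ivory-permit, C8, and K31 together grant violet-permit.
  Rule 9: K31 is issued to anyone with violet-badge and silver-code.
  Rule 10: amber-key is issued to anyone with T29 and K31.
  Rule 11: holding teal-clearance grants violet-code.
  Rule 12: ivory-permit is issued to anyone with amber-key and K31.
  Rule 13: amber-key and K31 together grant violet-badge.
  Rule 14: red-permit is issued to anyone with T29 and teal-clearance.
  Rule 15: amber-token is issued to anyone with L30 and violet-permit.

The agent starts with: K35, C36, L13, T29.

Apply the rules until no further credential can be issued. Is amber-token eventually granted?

Holding K35 and C36 grants K31 (Rule 4).
Holding T29 and K31 grants amber-key (Rule 10).
Holding amber-key and K31 grants ivory-permit (Rule 12).
Holding K35 and ivory-permit grants C8 (Rule 6).
Holding ivory-permit, C8, and K31 grants violet-permit (Rule 8).
Holding C8 and T29 grants L30 (Rule 1).
Holding L30 and violet-permit grants amber-token (Rule 15).

Yes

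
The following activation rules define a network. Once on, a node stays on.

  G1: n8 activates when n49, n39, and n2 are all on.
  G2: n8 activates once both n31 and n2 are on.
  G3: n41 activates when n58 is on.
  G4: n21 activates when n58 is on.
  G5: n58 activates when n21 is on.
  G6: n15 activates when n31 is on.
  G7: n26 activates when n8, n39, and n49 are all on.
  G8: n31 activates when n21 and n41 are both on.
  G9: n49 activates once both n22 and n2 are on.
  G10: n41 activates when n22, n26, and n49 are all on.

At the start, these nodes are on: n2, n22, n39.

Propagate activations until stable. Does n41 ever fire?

G9: n22 and n2 on → n49 on.
n49, n39, and n2 are on, so n8 activates (G1).
G7: n8, n39, and n49 on → n26 on.
n22, n26, and n49 are on, so n41 activates (G10).

Yes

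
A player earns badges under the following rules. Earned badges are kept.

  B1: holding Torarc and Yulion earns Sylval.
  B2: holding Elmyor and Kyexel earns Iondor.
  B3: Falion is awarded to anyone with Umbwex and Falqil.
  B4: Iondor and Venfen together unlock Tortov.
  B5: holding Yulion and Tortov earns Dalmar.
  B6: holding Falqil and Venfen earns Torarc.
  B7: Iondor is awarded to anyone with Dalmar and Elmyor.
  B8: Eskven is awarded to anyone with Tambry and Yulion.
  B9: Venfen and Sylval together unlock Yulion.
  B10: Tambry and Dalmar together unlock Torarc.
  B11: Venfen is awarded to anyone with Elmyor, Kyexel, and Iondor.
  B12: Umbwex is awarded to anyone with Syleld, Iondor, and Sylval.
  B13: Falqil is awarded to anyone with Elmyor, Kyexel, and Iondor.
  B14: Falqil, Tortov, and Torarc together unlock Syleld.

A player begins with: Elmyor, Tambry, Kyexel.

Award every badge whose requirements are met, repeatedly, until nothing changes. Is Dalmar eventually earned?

Dalmar would need Yulion and Tortov (B5), but Yulion is never earned.

No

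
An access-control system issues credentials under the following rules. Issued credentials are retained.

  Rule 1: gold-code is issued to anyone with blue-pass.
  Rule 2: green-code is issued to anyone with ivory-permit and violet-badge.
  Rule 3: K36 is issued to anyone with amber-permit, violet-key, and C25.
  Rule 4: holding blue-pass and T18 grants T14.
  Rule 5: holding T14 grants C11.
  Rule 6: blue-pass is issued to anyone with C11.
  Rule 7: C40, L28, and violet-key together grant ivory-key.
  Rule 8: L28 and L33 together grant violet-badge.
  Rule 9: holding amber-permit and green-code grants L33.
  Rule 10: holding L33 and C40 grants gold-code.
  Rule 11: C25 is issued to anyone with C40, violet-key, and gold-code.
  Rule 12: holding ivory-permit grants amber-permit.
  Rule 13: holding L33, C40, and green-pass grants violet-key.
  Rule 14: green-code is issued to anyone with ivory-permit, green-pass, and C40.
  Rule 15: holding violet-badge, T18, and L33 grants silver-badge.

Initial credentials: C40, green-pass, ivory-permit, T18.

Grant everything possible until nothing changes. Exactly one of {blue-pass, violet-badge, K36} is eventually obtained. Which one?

K36

Holding ivory-permit grants amber-permit (Rule 12).
Holding ivory-permit, green-pass, and C40 grants green-code (Rule 14).
Holding amber-permit and green-code grants L33 (Rule 9).
Holding L33 and C40 grants gold-code (Rule 10).
Holding L33, C40, and green-pass grants violet-key (Rule 13).
Holding C40, violet-key, and gold-code grants C25 (Rule 11).
Holding amber-permit, violet-key, and C25 grants K36 (Rule 3).
blue-pass would need C11 (Rule 6), but C11 is never granted. violet-badge would need L28 and L33 (Rule 8), but L28 is never granted.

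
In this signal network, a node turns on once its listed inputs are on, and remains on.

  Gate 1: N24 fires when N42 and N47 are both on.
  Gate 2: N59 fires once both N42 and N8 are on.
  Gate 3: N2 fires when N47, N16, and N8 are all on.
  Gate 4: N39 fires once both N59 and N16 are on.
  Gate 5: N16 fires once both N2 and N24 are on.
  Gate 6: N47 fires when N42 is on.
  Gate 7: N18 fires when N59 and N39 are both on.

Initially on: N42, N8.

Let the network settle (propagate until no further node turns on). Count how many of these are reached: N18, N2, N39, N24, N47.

Gate 6: N42 on → N47 on.
N42 and N47 are on, so N24 fires (Gate 1).
N18 would need N59 and N39 (Gate 7), but N39 never turns on.
N2 would need N47, N16, and N8 (Gate 3), but N16 never turns on.
N39 would need N59 and N16 (Gate 4), but N16 never turns on.
N24: reached.
N47: reached.
Reached: N24 and N47 — 2 of the 5.

2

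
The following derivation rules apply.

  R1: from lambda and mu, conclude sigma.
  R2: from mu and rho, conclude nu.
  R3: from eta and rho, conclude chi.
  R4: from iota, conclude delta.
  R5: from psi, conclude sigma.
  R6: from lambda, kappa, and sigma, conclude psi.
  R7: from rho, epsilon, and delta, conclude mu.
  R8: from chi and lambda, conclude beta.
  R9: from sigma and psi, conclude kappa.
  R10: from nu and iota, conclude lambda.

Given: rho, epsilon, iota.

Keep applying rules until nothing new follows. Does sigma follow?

Yes

From iota, R4 gives delta.
From rho, epsilon, and delta, R7 gives mu.
From mu and rho, R2 gives nu.
nu and iota hold, so lambda follows (R10).
lambda and mu hold, so sigma follows (R1).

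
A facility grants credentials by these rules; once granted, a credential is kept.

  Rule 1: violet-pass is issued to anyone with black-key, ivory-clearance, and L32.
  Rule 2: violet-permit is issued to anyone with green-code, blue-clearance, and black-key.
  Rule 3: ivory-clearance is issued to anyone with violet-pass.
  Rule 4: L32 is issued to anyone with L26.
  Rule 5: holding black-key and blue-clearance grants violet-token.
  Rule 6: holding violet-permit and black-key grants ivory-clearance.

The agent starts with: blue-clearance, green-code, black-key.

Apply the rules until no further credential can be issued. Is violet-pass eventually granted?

violet-pass would need black-key, ivory-clearance, and L32 (Rule 1), but L32 is never granted.

No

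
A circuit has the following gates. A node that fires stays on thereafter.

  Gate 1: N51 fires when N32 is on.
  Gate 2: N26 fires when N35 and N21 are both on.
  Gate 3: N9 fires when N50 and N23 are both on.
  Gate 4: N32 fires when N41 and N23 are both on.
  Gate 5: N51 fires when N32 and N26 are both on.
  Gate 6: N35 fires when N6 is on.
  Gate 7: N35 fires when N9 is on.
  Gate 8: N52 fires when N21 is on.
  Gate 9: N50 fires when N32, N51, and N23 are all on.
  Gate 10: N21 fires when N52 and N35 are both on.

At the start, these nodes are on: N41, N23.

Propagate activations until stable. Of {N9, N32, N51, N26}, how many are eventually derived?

3

N41 and N23 are on, so N32 fires (Gate 4).
N32 is on, so N51 fires (Gate 1).
N32, N51, and N23 are on, so N50 fires (Gate 9).
N50 and N23 are on, so N9 fires (Gate 3).
N9: reached.
N32: reached.
N51: reached.
N26 would need N35 and N21 (Gate 2), but N21 never turns on.
Reached: N9, N32, and N51 — 3 of the 4.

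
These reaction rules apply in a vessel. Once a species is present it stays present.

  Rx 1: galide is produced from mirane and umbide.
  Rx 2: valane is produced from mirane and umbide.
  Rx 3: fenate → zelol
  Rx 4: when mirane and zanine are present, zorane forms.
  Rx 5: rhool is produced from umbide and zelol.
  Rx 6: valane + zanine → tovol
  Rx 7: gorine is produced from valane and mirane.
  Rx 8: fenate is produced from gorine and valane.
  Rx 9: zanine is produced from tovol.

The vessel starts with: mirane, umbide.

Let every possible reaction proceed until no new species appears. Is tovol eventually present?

No

tovol would need valane and zanine (Rx 6), but zanine never forms.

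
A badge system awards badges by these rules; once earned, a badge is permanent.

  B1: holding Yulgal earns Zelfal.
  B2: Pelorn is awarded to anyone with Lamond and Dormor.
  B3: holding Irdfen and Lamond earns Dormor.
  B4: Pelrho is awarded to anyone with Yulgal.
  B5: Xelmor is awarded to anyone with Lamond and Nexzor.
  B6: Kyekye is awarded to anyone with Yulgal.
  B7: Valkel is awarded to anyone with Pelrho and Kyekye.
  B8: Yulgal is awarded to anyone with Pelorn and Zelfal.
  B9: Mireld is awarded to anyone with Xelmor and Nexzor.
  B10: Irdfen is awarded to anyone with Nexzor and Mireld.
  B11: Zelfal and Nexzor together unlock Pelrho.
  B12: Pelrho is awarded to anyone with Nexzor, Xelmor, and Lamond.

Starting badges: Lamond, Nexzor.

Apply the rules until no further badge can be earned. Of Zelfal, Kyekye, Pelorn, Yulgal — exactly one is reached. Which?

Pelorn

With Lamond and Nexzor, Xelmor is earned (B5).
With Xelmor and Nexzor, Mireld is earned (B9).
With Nexzor and Mireld, Irdfen is earned (B10).
With Irdfen and Lamond, Dormor is earned (B3).
With Lamond and Dormor, Pelorn is earned (B2).
Zelfal would need Yulgal (B1), but Yulgal is never earned. Kyekye would need Yulgal (B6), but Yulgal is never earned. Yulgal would need Pelorn and Zelfal (B8), but Zelfal is never earned.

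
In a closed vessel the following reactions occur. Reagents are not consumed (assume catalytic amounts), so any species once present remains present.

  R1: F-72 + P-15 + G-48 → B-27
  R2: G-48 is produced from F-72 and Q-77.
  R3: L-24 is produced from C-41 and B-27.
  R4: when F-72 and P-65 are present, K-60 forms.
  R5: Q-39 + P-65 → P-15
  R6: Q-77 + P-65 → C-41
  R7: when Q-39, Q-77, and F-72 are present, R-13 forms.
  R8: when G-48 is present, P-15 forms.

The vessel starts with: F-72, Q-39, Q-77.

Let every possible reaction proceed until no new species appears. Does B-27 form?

F-72 and Q-77 present → G-48 forms (R2).
G-48 present → P-15 forms (R8).
F-72, P-15, and G-48 present → B-27 forms (R1).

Yes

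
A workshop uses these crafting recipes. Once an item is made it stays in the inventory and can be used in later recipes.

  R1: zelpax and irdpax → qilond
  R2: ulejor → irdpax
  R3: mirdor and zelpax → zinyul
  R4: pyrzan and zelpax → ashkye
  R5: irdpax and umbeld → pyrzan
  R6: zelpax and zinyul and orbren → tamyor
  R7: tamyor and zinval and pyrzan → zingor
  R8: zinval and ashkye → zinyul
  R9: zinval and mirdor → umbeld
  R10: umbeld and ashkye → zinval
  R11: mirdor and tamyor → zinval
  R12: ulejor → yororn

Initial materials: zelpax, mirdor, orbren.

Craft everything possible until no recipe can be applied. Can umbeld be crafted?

mirdor and zelpax → zinyul (R3).
zelpax and zinyul and orbren → tamyor (R6).
Using R11, mirdor and tamyor make zinval.
Using R9, zinval and mirdor make umbeld.

Yes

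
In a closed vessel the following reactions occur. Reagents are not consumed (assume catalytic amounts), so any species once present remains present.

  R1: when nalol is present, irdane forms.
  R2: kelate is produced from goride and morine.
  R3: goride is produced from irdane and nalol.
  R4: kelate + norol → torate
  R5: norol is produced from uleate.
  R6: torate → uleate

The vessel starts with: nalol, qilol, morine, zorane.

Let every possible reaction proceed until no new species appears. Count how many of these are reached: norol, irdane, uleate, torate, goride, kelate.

nalol present → irdane forms (R1).
irdane and nalol present → goride forms (R3).
goride and morine present → kelate forms (R2).
norol would need uleate (R5), but uleate never forms.
irdane: reached.
uleate would need torate (R6), but torate never forms.
torate would need kelate and norol (R4), but norol never forms.
goride: reached.
kelate: reached.
Reached: irdane, goride, and kelate — 3 of the 6.

3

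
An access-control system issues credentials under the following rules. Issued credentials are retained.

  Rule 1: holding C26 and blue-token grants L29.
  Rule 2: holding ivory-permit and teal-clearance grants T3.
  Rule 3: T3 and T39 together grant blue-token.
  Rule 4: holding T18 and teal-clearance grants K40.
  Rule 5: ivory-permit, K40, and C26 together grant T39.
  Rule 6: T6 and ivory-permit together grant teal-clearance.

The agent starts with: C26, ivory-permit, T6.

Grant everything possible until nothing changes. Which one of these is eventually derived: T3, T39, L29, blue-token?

Holding T6 and ivory-permit grants teal-clearance (Rule 6).
Holding ivory-permit and teal-clearance grants T3 (Rule 2).
T39 would need ivory-permit, K40, and C26 (Rule 5), but K40 is never granted. L29 would need C26 and blue-token (Rule 1), but blue-token is never granted. blue-token would need T3 and T39 (Rule 3), but T39 is never granted.

T3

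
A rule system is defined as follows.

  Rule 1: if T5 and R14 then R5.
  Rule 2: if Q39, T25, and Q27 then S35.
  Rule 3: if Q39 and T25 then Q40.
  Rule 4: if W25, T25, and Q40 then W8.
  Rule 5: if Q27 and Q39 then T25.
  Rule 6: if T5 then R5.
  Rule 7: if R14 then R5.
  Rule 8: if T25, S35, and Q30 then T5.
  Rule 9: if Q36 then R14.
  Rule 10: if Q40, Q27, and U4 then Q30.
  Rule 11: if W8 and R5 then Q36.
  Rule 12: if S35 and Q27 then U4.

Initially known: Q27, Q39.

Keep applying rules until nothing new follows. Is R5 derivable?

Q27 and Q39 hold, so T25 follows (Rule 5).
Q39, T25, and Q27 hold, so S35 follows (Rule 2).
Q39 and T25 hold, so Q40 follows (Rule 3).
S35 and Q27 hold, so U4 follows (Rule 12).
From Q40, Q27, and U4, Rule 10 gives Q30.
T25, S35, and Q30 hold, so T5 follows (Rule 8).
From T5, Rule 6 gives R5.

Yes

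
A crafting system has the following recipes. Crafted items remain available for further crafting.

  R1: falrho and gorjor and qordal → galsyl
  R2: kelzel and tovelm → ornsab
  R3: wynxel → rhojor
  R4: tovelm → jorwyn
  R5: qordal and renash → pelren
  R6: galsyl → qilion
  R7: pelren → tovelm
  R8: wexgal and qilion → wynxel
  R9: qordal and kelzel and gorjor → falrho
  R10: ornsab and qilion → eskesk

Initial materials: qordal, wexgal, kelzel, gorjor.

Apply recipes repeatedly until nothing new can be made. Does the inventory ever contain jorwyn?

No

jorwyn would need tovelm (R4), but tovelm is never obtained.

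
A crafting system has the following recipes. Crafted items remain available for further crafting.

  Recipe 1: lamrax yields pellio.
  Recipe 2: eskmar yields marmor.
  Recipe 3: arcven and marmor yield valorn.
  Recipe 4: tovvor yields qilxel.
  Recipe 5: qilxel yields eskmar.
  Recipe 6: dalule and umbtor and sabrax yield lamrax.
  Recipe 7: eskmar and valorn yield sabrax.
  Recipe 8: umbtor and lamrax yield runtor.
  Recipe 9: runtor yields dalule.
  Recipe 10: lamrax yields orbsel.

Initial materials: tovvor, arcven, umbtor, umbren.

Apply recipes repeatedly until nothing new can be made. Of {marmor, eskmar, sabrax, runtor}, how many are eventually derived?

3

Using Recipe 4, tovvor makes qilxel.
Using Recipe 5, qilxel makes eskmar.
Using Recipe 2, eskmar makes marmor.
Using Recipe 3, arcven and marmor make valorn.
eskmar and valorn → sabrax (Recipe 7).
marmor: reached.
eskmar: reached.
sabrax: reached.
runtor would need umbtor and lamrax (Recipe 8), but lamrax is never obtained.
Reached: marmor, eskmar, and sabrax — 3 of the 4.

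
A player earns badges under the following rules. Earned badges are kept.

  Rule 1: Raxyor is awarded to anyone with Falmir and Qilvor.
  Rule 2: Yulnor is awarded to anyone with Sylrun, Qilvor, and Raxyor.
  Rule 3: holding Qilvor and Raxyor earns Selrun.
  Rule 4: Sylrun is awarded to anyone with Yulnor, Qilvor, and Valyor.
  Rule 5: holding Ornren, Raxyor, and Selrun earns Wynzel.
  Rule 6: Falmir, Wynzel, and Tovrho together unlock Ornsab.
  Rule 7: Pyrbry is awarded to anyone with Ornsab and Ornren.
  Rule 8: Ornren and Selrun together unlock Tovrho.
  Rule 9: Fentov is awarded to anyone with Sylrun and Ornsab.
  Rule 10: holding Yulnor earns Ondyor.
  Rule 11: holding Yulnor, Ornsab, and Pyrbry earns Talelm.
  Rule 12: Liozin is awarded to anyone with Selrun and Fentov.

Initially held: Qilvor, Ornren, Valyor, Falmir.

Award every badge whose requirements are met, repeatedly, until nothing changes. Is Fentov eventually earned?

No

Fentov would need Sylrun and Ornsab (Rule 9), but Sylrun is never earned.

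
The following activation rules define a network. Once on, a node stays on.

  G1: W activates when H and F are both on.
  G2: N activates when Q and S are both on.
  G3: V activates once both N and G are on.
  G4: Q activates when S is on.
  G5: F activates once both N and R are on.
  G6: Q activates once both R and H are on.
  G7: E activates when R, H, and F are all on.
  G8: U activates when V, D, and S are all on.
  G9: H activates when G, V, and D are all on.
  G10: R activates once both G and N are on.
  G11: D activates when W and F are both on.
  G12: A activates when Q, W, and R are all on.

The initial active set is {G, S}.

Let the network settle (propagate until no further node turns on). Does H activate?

No

H would need G, V, and D (G9), but D never turns on.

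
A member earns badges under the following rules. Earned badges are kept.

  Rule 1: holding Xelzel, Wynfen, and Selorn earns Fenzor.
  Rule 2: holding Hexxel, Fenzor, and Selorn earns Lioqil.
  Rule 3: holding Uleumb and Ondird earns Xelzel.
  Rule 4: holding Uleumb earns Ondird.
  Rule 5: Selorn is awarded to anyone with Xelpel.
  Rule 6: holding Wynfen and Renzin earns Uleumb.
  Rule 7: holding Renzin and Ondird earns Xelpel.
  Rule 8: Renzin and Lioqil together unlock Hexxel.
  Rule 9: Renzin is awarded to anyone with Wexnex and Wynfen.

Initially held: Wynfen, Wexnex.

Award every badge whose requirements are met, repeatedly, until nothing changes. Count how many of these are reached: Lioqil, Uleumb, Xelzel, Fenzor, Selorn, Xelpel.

With Wexnex and Wynfen, Renzin is earned (Rule 9).
With Wynfen and Renzin, Uleumb is earned (Rule 6).
With Uleumb, Ondird is earned (Rule 4).
With Renzin and Ondird, Xelpel is earned (Rule 7).
With Uleumb and Ondird, Xelzel is earned (Rule 3).
With Xelpel, Selorn is earned (Rule 5).
With Xelzel, Wynfen, and Selorn, Fenzor is earned (Rule 1).
Lioqil would need Hexxel, Fenzor, and Selorn (Rule 2), but Hexxel is never earned.
Uleumb: reached.
Xelzel: reached.
Fenzor: reached.
Selorn: reached.
Xelpel: reached.
Reached: Uleumb, Xelzel, Fenzor, Selorn, and Xelpel — 5 of the 6.

5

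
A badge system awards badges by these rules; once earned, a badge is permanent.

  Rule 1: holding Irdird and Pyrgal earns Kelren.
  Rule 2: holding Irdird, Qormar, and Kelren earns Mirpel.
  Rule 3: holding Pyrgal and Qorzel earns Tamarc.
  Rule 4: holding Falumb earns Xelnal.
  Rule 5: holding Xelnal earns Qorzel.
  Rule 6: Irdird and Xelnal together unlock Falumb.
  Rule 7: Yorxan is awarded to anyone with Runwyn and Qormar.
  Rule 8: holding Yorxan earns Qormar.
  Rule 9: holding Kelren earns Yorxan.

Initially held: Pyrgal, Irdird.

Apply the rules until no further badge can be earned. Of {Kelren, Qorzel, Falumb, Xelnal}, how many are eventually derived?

With Irdird and Pyrgal, Kelren is earned (Rule 1).
Kelren: reached.
Qorzel would need Xelnal (Rule 5), but Xelnal is never earned.
Falumb would need Irdird and Xelnal (Rule 6), but Xelnal is never earned.
Xelnal would need Falumb (Rule 4), but Falumb is never earned.
Reached: Kelren — 1 of the 4.

1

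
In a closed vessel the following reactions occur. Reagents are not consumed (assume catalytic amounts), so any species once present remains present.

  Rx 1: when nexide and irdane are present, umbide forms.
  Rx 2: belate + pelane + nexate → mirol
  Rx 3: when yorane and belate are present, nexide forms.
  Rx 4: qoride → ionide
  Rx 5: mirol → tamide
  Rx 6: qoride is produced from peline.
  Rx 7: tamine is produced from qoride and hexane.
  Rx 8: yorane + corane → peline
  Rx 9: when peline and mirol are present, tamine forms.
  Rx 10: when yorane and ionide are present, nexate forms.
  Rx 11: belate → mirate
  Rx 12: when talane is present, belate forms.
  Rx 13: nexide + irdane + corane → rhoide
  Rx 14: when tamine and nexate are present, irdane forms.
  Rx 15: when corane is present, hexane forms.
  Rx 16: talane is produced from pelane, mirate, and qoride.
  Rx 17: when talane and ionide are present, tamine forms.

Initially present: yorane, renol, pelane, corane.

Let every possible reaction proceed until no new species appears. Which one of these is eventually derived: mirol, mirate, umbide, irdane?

irdane

corane present → hexane forms (Rx 15).
yorane and corane present → peline forms (Rx 8).
peline present → qoride forms (Rx 6).
qoride and hexane present → tamine forms (Rx 7).
qoride present → ionide forms (Rx 4).
yorane and ionide present → nexate forms (Rx 10).
tamine and nexate present → irdane forms (Rx 14).
umbide would need nexide and irdane (Rx 1), but nexide never forms. mirate would need belate (Rx 11), but belate never forms. mirol would need belate, pelane, and nexate (Rx 2), but belate never forms.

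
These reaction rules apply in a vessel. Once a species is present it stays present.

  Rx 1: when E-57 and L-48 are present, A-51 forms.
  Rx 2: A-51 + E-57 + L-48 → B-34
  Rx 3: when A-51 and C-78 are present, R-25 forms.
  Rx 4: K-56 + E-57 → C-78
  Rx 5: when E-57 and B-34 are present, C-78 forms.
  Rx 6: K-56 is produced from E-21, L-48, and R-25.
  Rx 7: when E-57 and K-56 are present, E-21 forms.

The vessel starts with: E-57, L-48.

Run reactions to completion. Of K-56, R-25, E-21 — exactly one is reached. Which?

E-57 and L-48 present → A-51 forms (Rx 1).
A-51, E-57, and L-48 present → B-34 forms (Rx 2).
E-57 and B-34 present → C-78 forms (Rx 5).
A-51 and C-78 present → R-25 forms (Rx 3).
E-21 would need E-57 and K-56 (Rx 7), but K-56 never forms. K-56 would need E-21, L-48, and R-25 (Rx 6), but E-21 never forms.

R-25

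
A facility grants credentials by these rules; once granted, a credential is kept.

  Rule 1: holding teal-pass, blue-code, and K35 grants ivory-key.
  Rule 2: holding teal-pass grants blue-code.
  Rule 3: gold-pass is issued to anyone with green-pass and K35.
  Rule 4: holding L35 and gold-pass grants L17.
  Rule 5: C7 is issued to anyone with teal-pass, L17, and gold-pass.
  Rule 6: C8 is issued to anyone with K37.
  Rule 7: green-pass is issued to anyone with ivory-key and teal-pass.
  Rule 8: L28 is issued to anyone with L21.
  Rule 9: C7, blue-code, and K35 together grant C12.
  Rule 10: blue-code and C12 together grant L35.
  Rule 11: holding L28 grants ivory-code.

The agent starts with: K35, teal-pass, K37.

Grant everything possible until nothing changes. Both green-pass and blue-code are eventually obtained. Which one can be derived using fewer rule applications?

blue-code: Holding teal-pass grants blue-code (Rule 2). [1 rule application]
green-pass: Holding teal-pass grants blue-code (Rule 2). Holding teal-pass, blue-code, and K35 grants ivory-key (Rule 1). Holding ivory-key and teal-pass grants green-pass (Rule 7). [3 rule applications]
blue-code needs fewer.

blue-code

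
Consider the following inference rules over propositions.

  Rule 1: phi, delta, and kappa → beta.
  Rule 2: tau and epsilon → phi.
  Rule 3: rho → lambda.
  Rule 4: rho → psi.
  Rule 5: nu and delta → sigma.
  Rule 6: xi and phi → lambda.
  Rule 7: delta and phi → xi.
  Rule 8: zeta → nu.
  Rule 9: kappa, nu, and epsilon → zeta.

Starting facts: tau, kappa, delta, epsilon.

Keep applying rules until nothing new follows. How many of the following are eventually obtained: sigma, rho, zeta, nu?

0

sigma would need nu and delta (Rule 5), but nu is never established.
No rule produces rho, and it is not given.
zeta would need kappa, nu, and epsilon (Rule 9), but nu is never established.
nu would need zeta (Rule 8), but zeta is never established.
None of the 4 are reached.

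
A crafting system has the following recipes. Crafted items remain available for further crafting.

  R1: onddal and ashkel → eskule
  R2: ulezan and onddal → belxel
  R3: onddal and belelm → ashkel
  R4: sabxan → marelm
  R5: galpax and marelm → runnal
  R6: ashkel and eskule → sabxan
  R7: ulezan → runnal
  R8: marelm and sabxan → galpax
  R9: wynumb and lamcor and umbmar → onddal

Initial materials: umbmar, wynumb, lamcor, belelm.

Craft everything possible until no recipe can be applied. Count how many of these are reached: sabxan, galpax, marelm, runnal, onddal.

wynumb and lamcor and umbmar → onddal (R9).
onddal and belelm → ashkel (R3).
onddal and ashkel → eskule (R1).
ashkel and eskule → sabxan (R6).
Using R4, sabxan makes marelm.
Using R8, marelm and sabxan make galpax.
galpax and marelm → runnal (R5).
sabxan: reached.
galpax: reached.
marelm: reached.
runnal: reached.
onddal: reached.
All 5 are reached.

5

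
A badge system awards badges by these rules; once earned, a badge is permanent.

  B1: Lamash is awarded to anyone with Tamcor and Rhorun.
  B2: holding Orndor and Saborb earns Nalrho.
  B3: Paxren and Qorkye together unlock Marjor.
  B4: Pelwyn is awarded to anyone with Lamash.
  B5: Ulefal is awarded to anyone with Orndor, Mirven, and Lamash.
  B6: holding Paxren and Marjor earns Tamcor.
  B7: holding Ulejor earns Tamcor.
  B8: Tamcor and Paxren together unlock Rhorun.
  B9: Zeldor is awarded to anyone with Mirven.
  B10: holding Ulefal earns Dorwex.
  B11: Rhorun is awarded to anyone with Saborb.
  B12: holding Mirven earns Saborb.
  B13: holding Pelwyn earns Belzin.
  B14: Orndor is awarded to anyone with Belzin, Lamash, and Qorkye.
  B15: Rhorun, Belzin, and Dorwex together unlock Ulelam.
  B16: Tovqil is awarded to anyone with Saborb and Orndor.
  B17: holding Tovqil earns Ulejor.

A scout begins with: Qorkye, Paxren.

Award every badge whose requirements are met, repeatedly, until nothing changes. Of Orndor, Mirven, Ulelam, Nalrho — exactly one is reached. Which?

With Paxren and Qorkye, Marjor is earned (B3).
With Paxren and Marjor, Tamcor is earned (B6).
With Tamcor and Paxren, Rhorun is earned (B8).
With Tamcor and Rhorun, Lamash is earned (B1).
With Lamash, Pelwyn is earned (B4).
With Pelwyn, Belzin is earned (B13).
With Belzin, Lamash, and Qorkye, Orndor is earned (B14).
Nalrho would need Orndor and Saborb (B2), but Saborb is never earned. No rule produces Mirven, and it is not given. Ulelam would need Rhorun, Belzin, and Dorwex (B15), but Dorwex is never earned.

Orndor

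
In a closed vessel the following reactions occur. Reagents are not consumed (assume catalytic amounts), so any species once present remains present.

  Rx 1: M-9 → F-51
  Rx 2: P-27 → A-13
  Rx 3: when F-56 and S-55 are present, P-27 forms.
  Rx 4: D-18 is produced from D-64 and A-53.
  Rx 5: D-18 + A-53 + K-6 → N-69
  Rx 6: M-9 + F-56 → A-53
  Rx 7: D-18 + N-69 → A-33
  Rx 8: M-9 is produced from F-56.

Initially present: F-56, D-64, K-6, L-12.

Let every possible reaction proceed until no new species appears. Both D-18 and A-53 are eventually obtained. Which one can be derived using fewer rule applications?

A-53: F-56 present → M-9 forms (Rx 8). M-9 and F-56 present → A-53 forms (Rx 6). [2 rule applications]
D-18: F-56 present → M-9 forms (Rx 8). M-9 and F-56 present → A-53 forms (Rx 6). D-64 and A-53 present → D-18 forms (Rx 4). [3 rule applications]
A-53 needs fewer.

A-53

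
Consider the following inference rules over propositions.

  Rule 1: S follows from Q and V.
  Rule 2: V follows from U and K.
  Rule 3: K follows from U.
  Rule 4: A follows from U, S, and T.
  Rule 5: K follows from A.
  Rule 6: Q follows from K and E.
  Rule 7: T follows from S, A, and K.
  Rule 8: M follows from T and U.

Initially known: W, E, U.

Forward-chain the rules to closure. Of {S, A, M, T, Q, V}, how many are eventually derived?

U holds, so K follows (Rule 3).
From U and K, Rule 2 gives V.
K and E hold, so Q follows (Rule 6).
From Q and V, Rule 1 gives S.
S: reached.
A would need U, S, and T (Rule 4), but T is never established.
M would need T and U (Rule 8), but T is never established.
T would need S, A, and K (Rule 7), but A is never established.
Q: reached.
V: reached.
Reached: S, Q, and V — 3 of the 6.

3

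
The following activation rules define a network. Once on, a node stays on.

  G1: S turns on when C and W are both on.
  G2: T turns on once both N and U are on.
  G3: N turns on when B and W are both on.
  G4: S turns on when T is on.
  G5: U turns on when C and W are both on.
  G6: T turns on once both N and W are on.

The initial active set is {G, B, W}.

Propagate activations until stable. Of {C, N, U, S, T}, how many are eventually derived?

B and W are on, so N turns on (G3).
N and W are on, so T turns on (G6).
T is on, so S turns on (G4).
No rule produces C, and it is not given.
N: reached.
U would need C and W (G5), but C never turns on.
S: reached.
T: reached.
Reached: N, S, and T — 3 of the 5.

3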